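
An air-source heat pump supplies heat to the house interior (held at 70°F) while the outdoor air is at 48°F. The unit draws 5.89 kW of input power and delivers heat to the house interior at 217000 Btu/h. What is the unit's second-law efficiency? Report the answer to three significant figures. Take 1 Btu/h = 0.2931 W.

0.449

Converting, Q̇_H = 217000 Btu/h = 63.60 kW, so COP_actual = Q̇_H/Ẇ = 63.60/5.890 = 10.80.
In absolute terms T_C = 282.04 K and T_H = 294.26 K, so ΔT = 12.22 K.
COP_Carnot = T_H/ΔT = 294.26/12.22 = 24.08.
η_II = COP_actual/COP_Carnot = 10.80/24.08 = 0.4485.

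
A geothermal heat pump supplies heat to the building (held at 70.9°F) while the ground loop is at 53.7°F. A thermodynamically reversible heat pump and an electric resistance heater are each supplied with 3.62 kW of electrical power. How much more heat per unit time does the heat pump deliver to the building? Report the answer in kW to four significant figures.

108.0 kW

In absolute terms T_C = 285.21 K and T_H = 294.76 K, so ΔT = 9.556 K.
COP_Carnot = T_H/ΔT = 294.76/9.556 = 30.85.
The heat pump delivers Q̇_H = COP × Ẇ = 111.7 kW; the resistance heater delivers Ẇ = 3.620 kW.
Extra = (COP − 1)·Ẇ = 108.0 kW.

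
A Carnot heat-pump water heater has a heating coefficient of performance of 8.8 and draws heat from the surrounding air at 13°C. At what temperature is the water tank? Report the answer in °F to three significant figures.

121 °F

COP_HP = T_H/(T_H − T_C) rearranges to T_H = COP·T_C/(COP − 1).
With T_C = 286.15 K, T_H = 8.8 × 286.15/7.800 = 322.84 K.
Converting, 322.84 K = 121.43°F.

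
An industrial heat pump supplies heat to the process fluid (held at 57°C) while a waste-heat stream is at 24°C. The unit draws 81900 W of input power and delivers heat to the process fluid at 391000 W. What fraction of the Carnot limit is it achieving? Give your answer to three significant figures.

COP_actual = Q̇_H/Ẇ = 391000/81900 = 4.774.
In absolute terms T_C = 297.15 K and T_H = 330.15 K, so ΔT = 33.00 K.
COP_Carnot = T_H/ΔT = 330.15/33.00 = 10.00.
η_II = COP_actual/COP_Carnot = 4.774/10.00 = 0.4772.

0.477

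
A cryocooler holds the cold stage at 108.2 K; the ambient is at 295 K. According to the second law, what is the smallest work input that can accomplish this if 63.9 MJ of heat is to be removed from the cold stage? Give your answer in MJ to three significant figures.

110 MJ

The reservoir spacing is ΔT = 295 − 108.2 = 186.8 K.
The reversible limit is COP_R = T_C/ΔT = 0.5792, so W_min = Q_C/COP = Q_C·ΔT/T_C.
W_min = 63.90 × 186.8/108.20 = 110.3 MJ.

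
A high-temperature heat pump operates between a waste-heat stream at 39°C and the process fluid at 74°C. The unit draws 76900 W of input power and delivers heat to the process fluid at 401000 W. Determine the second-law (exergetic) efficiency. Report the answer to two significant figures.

COP_actual = Q̇_H/Ẇ = 401000/76900 = 5.215.
In absolute terms T_C = 312.15 K and T_H = 347.15 K, so ΔT = 35.00 K.
COP_Carnot = T_H/ΔT = 347.15/35.00 = 9.919.
η_II = COP_actual/COP_Carnot = 5.215/9.919 = 0.5257.

0.53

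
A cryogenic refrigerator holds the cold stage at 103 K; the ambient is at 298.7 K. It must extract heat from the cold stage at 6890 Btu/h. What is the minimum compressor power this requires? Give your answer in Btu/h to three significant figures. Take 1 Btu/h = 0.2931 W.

13100 Btu/h

The reservoir spacing is ΔT = 298.7 − 103 = 195.7 K.
COP_Carnot = T_C/ΔT = 103.00/195.7 = 0.5263.
Ẇ_min = Q̇/COP_Carnot = 6890/0.5263 = 13090 Btu/h.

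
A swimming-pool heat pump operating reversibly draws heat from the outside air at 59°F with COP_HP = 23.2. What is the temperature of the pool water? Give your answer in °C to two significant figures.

COP_HP = T_H/(T_H − T_C) rearranges to T_H = COP·T_C/(COP − 1).
With T_C = 288.15 K, T_H = 23.2 × 288.15/22.20 = 301.13 K.
Converting, 301.13 K = 27.98°C.

28 °C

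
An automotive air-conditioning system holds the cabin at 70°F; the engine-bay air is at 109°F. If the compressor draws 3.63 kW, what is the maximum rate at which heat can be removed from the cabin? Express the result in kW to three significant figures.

49.3 kW

In absolute terms T_C = 294.26 K and T_H = 315.93 K, so ΔT = 21.67 K.
COP_Carnot = T_C/ΔT = 294.26/21.67 = 13.58.
Q̇_max = COP_Carnot × Ẇ = 13.58 × 3.630 kW = 49.30 kW.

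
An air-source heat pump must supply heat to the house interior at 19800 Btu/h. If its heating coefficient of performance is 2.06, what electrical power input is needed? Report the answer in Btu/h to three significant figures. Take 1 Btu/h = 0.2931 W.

Ẇ = Q̇_H/COP_HP = 19800/2.06 = 9612 Btu/h.

9610 Btu/h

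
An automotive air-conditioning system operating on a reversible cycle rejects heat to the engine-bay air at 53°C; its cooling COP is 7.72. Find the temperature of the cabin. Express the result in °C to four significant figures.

For a Carnot refrigerator COP_R = T_C/(T_H − T_C), so T_C = COP·T_H/(1 + COP).
With T_H = 326.15 K, T_C = 7.72 × 326.15/8.720 = 288.75 K.
Converting, 288.75 K = 15.60°C.

15.60 °C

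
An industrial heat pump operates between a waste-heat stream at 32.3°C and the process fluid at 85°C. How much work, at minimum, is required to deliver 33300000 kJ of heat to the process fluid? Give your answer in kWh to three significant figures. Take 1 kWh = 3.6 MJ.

1360 kWh

In absolute terms T_C = 305.45 K and T_H = 358.15 K, so ΔT = 52.70 K.
The reversible limit is COP_HP = T_H/ΔT = 6.796, so W_min = Q_H/COP = Q_H·ΔT/T_H.
W_min = 33300000 × 52.70/358.15 = 4900000 kJ = 1361 kWh.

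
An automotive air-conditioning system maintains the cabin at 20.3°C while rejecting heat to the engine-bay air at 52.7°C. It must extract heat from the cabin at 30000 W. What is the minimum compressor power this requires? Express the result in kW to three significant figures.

In absolute terms T_C = 293.45 K and T_H = 325.85 K, so ΔT = 32.40 K.
COP_Carnot = T_C/ΔT = 293.45/32.40 = 9.057.
Ẇ_min = Q̇/COP_Carnot = 30000/9.057 = 3312 W = 3.312 kW.

3.31 kW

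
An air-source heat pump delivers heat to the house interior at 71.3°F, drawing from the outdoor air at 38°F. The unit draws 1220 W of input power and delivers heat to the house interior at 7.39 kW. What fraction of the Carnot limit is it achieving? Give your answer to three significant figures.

0.380

Converting, Q̇_H = 7.390 kW = 7390 W, so COP_actual = Q̇_H/Ẇ = 7390/1220 = 6.057.
In absolute terms T_C = 276.48 K and T_H = 294.98 K, so ΔT = 18.50 K.
COP_Carnot = T_H/ΔT = 294.98/18.50 = 15.95.
η_II = COP_actual/COP_Carnot = 6.057/15.95 = 0.3799.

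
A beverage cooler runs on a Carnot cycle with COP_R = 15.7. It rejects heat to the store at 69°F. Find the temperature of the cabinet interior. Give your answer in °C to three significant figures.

For a Carnot refrigerator COP_R = T_C/(T_H − T_C), so T_C = COP·T_H/(1 + COP).
With T_H = 293.71 K, T_C = 15.7 × 293.71/16.70 = 276.12 K.
Converting, 276.12 K = 2.97°C.

2.97 °C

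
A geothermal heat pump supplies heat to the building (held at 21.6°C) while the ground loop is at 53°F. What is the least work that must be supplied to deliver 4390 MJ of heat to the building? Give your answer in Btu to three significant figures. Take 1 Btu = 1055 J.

140000 Btu

In absolute terms T_C = 284.82 K and T_H = 294.75 K, so ΔT = 9.933 K.
The reversible limit is COP_HP = T_H/ΔT = 29.67, so W_min = Q_H/COP = Q_H·ΔT/T_H.
W_min = 4390 × 9.933/294.75 = 147.9 MJ = 140200 Btu.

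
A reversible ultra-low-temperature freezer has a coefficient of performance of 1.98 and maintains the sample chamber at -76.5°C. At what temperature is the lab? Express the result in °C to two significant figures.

23 °C

COP_R = T_C/(T_H − T_C) gives T_H − T_C = T_C/COP.
With T_C = 196.65 K, T_H = 196.65 × (1 + 1/1.98) = 295.97 K.
Converting, 295.97 K = 22.82°C.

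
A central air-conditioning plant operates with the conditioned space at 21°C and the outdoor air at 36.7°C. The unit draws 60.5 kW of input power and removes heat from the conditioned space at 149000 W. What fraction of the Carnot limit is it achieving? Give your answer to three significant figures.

Converting, Q̇_C = 149000 W = 149.0 kW, so COP_actual = Q̇_C/Ẇ = 149.0/60.50 = 2.463.
In absolute terms T_C = 294.15 K and T_H = 309.85 K, so ΔT = 15.70 K.
COP_Carnot = T_C/ΔT = 294.15/15.70 = 18.74.
η_II = COP_actual/COP_Carnot = 2.463/18.74 = 0.1315.

0.131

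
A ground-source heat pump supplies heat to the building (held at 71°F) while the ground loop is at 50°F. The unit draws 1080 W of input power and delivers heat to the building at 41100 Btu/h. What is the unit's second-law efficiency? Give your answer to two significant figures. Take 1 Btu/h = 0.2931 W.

Converting, Q̇_H = 41100 Btu/h = 12050 W, so COP_actual = Q̇_H/Ẇ = 12050/1080 = 11.15.
In absolute terms T_C = 283.15 K and T_H = 294.82 K, so ΔT = 11.67 K.
COP_Carnot = T_H/ΔT = 294.82/11.67 = 25.27.
η_II = COP_actual/COP_Carnot = 11.15/25.27 = 0.4414.

0.44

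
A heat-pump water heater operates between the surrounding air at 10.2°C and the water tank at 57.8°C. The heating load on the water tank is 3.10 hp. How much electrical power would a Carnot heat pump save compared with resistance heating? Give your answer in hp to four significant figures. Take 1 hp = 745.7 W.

In absolute terms T_C = 283.35 K and T_H = 330.95 K, so ΔT = 47.60 K.
COP_Carnot = T_H/ΔT = 330.95/47.60 = 6.953.
Resistance heating needs Ẇ_res = Q̇_H = 3.100 hp; the reversible heat pump needs only Ẇ_hp = Q̇_H/COP = 0.4459 hp.
Saving = 3.100 − 0.4459 = 2.654 hp.

2.654 hp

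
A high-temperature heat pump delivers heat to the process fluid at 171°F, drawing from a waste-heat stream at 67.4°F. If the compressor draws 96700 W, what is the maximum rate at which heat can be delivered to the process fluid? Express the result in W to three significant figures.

In absolute terms T_C = 292.82 K and T_H = 350.37 K, so ΔT = 57.56 K.
COP_Carnot = T_H/ΔT = 350.37/57.56 = 6.088.
Q̇_max = COP_Carnot × Ẇ = 6.088 × 96700 W = 588700 W.

589000 W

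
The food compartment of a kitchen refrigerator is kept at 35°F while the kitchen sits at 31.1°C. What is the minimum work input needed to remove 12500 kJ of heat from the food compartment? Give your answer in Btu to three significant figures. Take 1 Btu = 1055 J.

1270 Btu

In absolute terms T_C = 274.82 K and T_H = 304.25 K, so ΔT = 29.43 K.
The reversible limit is COP_R = T_C/ΔT = 9.337, so W_min = Q_C/COP = Q_C·ΔT/T_C.
W_min = 12500 × 29.43/274.82 = 1339 kJ = 1269 Btu.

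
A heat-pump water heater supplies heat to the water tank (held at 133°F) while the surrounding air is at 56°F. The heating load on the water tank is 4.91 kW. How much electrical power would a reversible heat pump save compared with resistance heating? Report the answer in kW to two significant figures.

4.3 kW

In absolute terms T_C = 286.48 K and T_H = 329.26 K, so ΔT = 42.78 K.
COP_Carnot = T_H/ΔT = 329.26/42.78 = 7.697.
Resistance heating needs Ẇ_res = Q̇_H = 4.910 kW; the reversible heat pump needs only Ẇ_hp = Q̇_H/COP = 0.6379 kW.
Saving = 4.910 − 0.6379 = 4.272 kW.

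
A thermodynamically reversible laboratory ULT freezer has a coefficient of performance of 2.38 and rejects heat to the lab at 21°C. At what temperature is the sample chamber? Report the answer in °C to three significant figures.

-66.0 °C

For a Carnot refrigerator COP_R = T_C/(T_H − T_C), so T_C = COP·T_H/(1 + COP).
With T_H = 294.15 K, T_C = 2.38 × 294.15/3.380 = 207.12 K.
Converting, 207.12 K = -66.03°C.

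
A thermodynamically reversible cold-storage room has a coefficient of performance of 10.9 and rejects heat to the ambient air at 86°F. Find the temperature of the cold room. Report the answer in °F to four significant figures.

40.15 °F

For a Carnot refrigerator COP_R = T_C/(T_H − T_C), so T_C = COP·T_H/(1 + COP).
With T_H = 303.15 K, T_C = 10.9 × 303.15/11.90 = 277.68 K.
Converting, 277.68 K = 40.15°F.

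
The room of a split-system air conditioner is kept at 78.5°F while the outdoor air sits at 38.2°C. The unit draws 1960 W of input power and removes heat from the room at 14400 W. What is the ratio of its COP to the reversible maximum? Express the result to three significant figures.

0.304

COP_actual = Q̇_C/Ẇ = 14400/1960 = 7.347.
In absolute terms T_C = 298.98 K and T_H = 311.35 K, so ΔT = 12.37 K.
COP_Carnot = T_C/ΔT = 298.98/12.37 = 24.18.
η_II = COP_actual/COP_Carnot = 7.347/24.18 = 0.3039.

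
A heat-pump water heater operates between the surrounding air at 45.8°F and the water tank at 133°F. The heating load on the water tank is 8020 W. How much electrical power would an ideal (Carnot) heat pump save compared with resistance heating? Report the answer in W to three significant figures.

6840 W

In absolute terms T_C = 280.82 K and T_H = 329.26 K, so ΔT = 48.44 K.
COP_Carnot = T_H/ΔT = 329.26/48.44 = 6.797.
Resistance heating needs Ẇ_res = Q̇_H = 8020 W; the reversible heat pump needs only Ẇ_hp = Q̇_H/COP = 1180 W.
Saving = 8020 − 1180 = 6840 W.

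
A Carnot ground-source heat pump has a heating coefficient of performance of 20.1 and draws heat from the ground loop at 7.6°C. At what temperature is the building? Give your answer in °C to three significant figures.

22.3 °C

COP_HP = T_H/(T_H − T_C) rearranges to T_H = COP·T_C/(COP − 1).
With T_C = 280.75 K, T_H = 20.1 × 280.75/19.10 = 295.45 K.
Converting, 295.45 K = 22.30°C.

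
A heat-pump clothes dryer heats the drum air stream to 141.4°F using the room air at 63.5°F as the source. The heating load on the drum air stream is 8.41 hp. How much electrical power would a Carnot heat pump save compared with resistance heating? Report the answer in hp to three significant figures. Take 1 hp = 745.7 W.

In absolute terms T_C = 290.65 K and T_H = 333.93 K, so ΔT = 43.28 K.
COP_Carnot = T_H/ΔT = 333.93/43.28 = 7.716.
Resistance heating needs Ẇ_res = Q̇_H = 8.410 hp; the reversible heat pump needs only Ẇ_hp = Q̇_H/COP = 1.090 hp.
Saving = 8.410 − 1.090 = 7.320 hp.

7.32 hp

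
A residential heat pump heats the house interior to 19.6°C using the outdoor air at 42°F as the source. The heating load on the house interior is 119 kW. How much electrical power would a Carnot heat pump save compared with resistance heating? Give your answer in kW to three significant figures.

113 kW

In absolute terms T_C = 278.71 K and T_H = 292.75 K, so ΔT = 14.04 K.
COP_Carnot = T_H/ΔT = 292.75/14.04 = 20.84.
Resistance heating needs Ẇ_res = Q̇_H = 119.0 kW; the reversible heat pump needs only Ẇ_hp = Q̇_H/COP = 5.709 kW.
Saving = 119.0 − 5.709 = 113.3 kW.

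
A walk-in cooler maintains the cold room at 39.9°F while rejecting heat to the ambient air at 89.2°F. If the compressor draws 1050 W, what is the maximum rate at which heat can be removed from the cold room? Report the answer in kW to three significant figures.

In absolute terms T_C = 277.54 K and T_H = 304.93 K, so ΔT = 27.39 K.
COP_Carnot = T_C/ΔT = 277.54/27.39 = 10.13.
Q̇_max = COP_Carnot × Ẇ = 10.13 × 1050 W = 10640 W = 10.64 kW.

10.6 kW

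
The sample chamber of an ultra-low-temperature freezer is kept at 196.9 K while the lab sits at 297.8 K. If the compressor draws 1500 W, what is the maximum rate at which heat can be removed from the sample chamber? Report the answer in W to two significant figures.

The reservoir spacing is ΔT = 297.8 − 196.9 = 100.9 K.
COP_Carnot = T_C/ΔT = 196.90/100.9 = 1.951.
Q̇_max = COP_Carnot × Ẇ = 1.951 × 1500 W = 2927 W.

2900 W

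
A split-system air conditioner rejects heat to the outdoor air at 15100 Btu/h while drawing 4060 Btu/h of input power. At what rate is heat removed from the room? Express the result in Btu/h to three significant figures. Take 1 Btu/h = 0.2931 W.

For a cyclic device the first law requires Q̇_H = Q̇_C + Ẇ.
Q̇_C = Q̇_H − Ẇ = 11040 Btu/h.

11000 Btu/h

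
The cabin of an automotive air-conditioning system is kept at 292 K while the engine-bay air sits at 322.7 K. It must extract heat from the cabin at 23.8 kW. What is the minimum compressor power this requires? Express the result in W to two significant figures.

2500 W

The reservoir spacing is ΔT = 322.7 − 292 = 30.70 K.
COP_Carnot = T_C/ΔT = 292.00/30.70 = 9.511.
Ẇ_min = Q̇/COP_Carnot = 23.80/9.511 = 2.502 kW = 2502 W.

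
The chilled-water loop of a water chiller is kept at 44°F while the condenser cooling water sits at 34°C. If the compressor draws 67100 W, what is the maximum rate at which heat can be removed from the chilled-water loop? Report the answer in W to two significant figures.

In absolute terms T_C = 279.82 K and T_H = 307.15 K, so ΔT = 27.33 K.
COP_Carnot = T_C/ΔT = 279.82/27.33 = 10.24.
Q̇_max = COP_Carnot × Ẇ = 10.24 × 67100 W = 686900 W.

690000 W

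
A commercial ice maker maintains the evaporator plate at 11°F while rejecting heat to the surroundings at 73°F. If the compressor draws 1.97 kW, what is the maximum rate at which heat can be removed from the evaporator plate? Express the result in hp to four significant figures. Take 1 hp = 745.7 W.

In absolute terms T_C = 261.48 K and T_H = 295.93 K, so ΔT = 34.44 K.
COP_Carnot = T_C/ΔT = 261.48/34.44 = 7.591.
Q̇_max = COP_Carnot × Ẇ = 7.591 × 1.970 kW = 14.96 kW = 20.06 hp.

20.06 hp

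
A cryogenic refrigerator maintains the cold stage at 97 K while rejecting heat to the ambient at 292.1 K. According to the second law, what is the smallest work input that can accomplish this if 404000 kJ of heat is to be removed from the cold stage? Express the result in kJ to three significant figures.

The reservoir spacing is ΔT = 292.1 − 97 = 195.1 K.
The reversible limit is COP_R = T_C/ΔT = 0.4972, so W_min = Q_C/COP = Q_C·ΔT/T_C.
W_min = 404000 × 195.1/97.00 = 812600 kJ.

813000 kJ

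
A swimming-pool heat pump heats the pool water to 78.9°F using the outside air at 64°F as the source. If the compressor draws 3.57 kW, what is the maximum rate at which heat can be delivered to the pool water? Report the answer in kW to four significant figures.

129.0 kW

In absolute terms T_C = 290.93 K and T_H = 299.21 K, so ΔT = 8.278 K.
COP_Carnot = T_H/ΔT = 299.21/8.278 = 36.15.
Q̇_max = COP_Carnot × Ẇ = 36.15 × 3.570 kW = 129.0 kW.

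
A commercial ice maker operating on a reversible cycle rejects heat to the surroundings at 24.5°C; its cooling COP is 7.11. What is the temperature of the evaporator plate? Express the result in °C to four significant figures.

-12.20 °C

For a Carnot refrigerator COP_R = T_C/(T_H − T_C), so T_C = COP·T_H/(1 + COP).
With T_H = 297.65 K, T_C = 7.11 × 297.65/8.110 = 260.95 K.
Converting, 260.95 K = -12.20°C.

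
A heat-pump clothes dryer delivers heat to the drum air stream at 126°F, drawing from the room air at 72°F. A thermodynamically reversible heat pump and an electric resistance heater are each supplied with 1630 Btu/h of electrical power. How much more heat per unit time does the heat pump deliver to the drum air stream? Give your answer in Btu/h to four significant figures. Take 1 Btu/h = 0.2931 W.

16050 Btu/h

In absolute terms T_C = 295.37 K and T_H = 325.37 K, so ΔT = 30.00 K.
COP_Carnot = T_H/ΔT = 325.37/30.00 = 10.85.
The heat pump delivers Q̇_H = COP × Ẇ = 17680 Btu/h; the resistance heater delivers Ẇ = 1630 Btu/h.
Extra = (COP − 1)·Ẇ = 16050 Btu/h.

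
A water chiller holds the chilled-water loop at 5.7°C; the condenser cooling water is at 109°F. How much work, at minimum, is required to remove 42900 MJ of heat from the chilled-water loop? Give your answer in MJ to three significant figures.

5700 MJ

In absolute terms T_C = 278.85 K and T_H = 315.93 K, so ΔT = 37.08 K.
The reversible limit is COP_R = T_C/ΔT = 7.521, so W_min = Q_C/COP = Q_C·ΔT/T_C.
W_min = 42900 × 37.08/278.85 = 5704 MJ.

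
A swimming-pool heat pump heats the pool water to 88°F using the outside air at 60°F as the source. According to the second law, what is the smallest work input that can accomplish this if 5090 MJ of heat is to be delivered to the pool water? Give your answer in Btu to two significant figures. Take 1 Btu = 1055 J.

250000 Btu

In absolute terms T_C = 288.71 K and T_H = 304.26 K, so ΔT = 15.56 K.
The reversible limit is COP_HP = T_H/ΔT = 19.56, so W_min = Q_H/COP = Q_H·ΔT/T_H.
W_min = 5090 × 15.56/304.26 = 260.2 MJ = 246700 Btu.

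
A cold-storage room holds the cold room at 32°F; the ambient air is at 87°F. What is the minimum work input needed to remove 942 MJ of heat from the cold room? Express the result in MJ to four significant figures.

In absolute terms T_C = 273.15 K and T_H = 303.71 K, so ΔT = 30.56 K.
The reversible limit is COP_R = T_C/ΔT = 8.939, so W_min = Q_C/COP = Q_C·ΔT/T_C.
W_min = 942.0 × 30.56/273.15 = 105.4 MJ.

105.4 MJ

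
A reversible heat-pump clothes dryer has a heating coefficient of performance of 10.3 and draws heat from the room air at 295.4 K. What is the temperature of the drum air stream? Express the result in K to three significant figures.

327 K

COP_HP = T_H/(T_H − T_C) rearranges to T_H = COP·T_C/(COP − 1).
With T_C = 295.40 K, T_H = 10.3 × 295.40/9.300 = 327.16 K.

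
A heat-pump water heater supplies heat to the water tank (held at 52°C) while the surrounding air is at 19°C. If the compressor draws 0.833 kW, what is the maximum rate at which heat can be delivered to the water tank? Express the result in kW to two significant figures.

In absolute terms T_C = 292.15 K and T_H = 325.15 K, so ΔT = 33.00 K.
COP_Carnot = T_H/ΔT = 325.15/33.00 = 9.853.
Q̇_max = COP_Carnot × Ẇ = 9.853 × 0.8330 kW = 8.208 kW.

8.2 kW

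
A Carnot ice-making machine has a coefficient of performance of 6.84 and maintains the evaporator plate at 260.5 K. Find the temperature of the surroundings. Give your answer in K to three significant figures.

COP_R = T_C/(T_H − T_C) gives T_H − T_C = T_C/COP.
With T_C = 260.50 K, T_H = 260.50 × (1 + 1/6.84) = 298.58 K.

299 K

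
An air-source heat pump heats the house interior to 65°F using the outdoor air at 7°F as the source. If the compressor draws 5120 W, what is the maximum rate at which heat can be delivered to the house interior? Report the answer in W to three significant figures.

In absolute terms T_C = 259.26 K and T_H = 291.48 K, so ΔT = 32.22 K.
COP_Carnot = T_H/ΔT = 291.48/32.22 = 9.046.
Q̇_max = COP_Carnot × Ẇ = 9.046 × 5120 W = 46320 W.

46300 W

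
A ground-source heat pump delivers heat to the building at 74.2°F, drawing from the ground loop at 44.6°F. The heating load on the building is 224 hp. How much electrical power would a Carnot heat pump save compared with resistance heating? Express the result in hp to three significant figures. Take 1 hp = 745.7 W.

212 hp

In absolute terms T_C = 280.15 K and T_H = 296.59 K, so ΔT = 16.44 K.
COP_Carnot = T_H/ΔT = 296.59/16.44 = 18.04.
Resistance heating needs Ẇ_res = Q̇_H = 224.0 hp; the reversible heat pump needs only Ẇ_hp = Q̇_H/COP = 12.42 hp.
Saving = 224.0 − 12.42 = 211.6 hp.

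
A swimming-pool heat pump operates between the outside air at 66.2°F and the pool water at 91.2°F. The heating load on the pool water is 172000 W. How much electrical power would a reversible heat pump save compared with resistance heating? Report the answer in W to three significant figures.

164000 W

In absolute terms T_C = 292.15 K and T_H = 306.04 K, so ΔT = 13.89 K.
COP_Carnot = T_H/ΔT = 306.04/13.89 = 22.03.
Resistance heating needs Ẇ_res = Q̇_H = 172000 W; the reversible heat pump needs only Ẇ_hp = Q̇_H/COP = 7806 W.
Saving = 172000 − 7806 = 164200 W.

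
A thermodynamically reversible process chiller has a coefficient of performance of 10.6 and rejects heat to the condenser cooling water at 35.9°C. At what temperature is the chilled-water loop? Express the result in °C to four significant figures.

9.258 °C

For a Carnot refrigerator COP_R = T_C/(T_H − T_C), so T_C = COP·T_H/(1 + COP).
With T_H = 309.05 K, T_C = 10.6 × 309.05/11.60 = 282.41 K.
Converting, 282.41 K = 9.26°C.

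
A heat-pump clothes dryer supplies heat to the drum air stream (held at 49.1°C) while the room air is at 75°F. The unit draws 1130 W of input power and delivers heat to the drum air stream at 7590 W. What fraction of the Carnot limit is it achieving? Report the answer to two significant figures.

0.53

COP_actual = Q̇_H/Ẇ = 7590/1130 = 6.717.
In absolute terms T_C = 297.04 K and T_H = 322.25 K, so ΔT = 25.21 K.
COP_Carnot = T_H/ΔT = 322.25/25.21 = 12.78.
η_II = COP_actual/COP_Carnot = 6.717/12.78 = 0.5255.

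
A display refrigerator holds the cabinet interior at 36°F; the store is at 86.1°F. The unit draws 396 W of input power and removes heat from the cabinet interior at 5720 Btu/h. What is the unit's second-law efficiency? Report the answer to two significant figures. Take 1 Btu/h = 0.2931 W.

0.43

Converting, Q̇_C = 5720 Btu/h = 1677 W, so COP_actual = Q̇_C/Ẇ = 1677/396.0 = 4.234.
In absolute terms T_C = 275.37 K and T_H = 303.21 K, so ΔT = 27.83 K.
COP_Carnot = T_C/ΔT = 275.37/27.83 = 9.894.
η_II = COP_actual/COP_Carnot = 4.234/9.894 = 0.4279.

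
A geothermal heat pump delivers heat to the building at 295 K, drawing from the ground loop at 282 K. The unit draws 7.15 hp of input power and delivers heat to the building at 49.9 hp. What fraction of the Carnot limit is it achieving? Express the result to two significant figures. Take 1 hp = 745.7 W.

COP_actual = Q̇_H/Ẇ = 49.90/7.150 = 6.979.
The reservoir spacing is ΔT = 295 − 282 = 13.00 K.
COP_Carnot = T_H/ΔT = 295.00/13.00 = 22.69.
η_II = COP_actual/COP_Carnot = 6.979/22.69 = 0.3076.

0.31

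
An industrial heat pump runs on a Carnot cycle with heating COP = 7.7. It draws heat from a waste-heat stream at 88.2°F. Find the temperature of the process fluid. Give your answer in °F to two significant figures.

170 °F

COP_HP = T_H/(T_H − T_C) rearranges to T_H = COP·T_C/(COP − 1).
With T_C = 304.37 K, T_H = 7.7 × 304.37/6.700 = 349.80 K.
Converting, 349.80 K = 169.97°F.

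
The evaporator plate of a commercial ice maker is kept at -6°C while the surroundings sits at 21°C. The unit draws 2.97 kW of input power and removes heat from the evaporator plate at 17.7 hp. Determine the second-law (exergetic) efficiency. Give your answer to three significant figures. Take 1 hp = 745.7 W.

0.449

Converting, Q̇_C = 17.70 hp = 13.20 kW, so COP_actual = Q̇_C/Ẇ = 13.20/2.970 = 4.444.
In absolute terms T_C = 267.15 K and T_H = 294.15 K, so ΔT = 27.00 K.
COP_Carnot = T_C/ΔT = 267.15/27.00 = 9.894.
η_II = COP_actual/COP_Carnot = 4.444/9.894 = 0.4491.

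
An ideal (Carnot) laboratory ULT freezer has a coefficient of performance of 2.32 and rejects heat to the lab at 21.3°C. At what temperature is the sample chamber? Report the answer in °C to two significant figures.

For a Carnot refrigerator COP_R = T_C/(T_H − T_C), so T_C = COP·T_H/(1 + COP).
With T_H = 294.45 K, T_C = 2.32 × 294.45/3.320 = 205.76 K.
Converting, 205.76 K = -67.39°C.

-67 °C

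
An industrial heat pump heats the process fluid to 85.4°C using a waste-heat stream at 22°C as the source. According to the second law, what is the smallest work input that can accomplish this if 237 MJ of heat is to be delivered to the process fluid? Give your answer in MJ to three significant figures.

In absolute terms T_C = 295.15 K and T_H = 358.55 K, so ΔT = 63.40 K.
The reversible limit is COP_HP = T_H/ΔT = 5.655, so W_min = Q_H/COP = Q_H·ΔT/T_H.
W_min = 237.0 × 63.40/358.55 = 41.91 MJ.

41.9 MJ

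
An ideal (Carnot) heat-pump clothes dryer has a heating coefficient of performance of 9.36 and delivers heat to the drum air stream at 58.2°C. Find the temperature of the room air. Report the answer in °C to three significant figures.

22.8 °C

COP_HP = T_H/(T_H − T_C) gives T_H − T_C = T_H/COP.
With T_H = 331.35 K, T_C = 331.35 × (1 − 1/9.36) = 295.95 K.
Converting, 295.95 K = 22.80°C.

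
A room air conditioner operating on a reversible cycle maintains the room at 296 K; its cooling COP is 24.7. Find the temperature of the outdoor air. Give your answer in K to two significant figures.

COP_R = T_C/(T_H − T_C) gives T_H − T_C = T_C/COP.
With T_C = 296.00 K, T_H = 296.00 × (1 + 1/24.7) = 307.98 K.

310 K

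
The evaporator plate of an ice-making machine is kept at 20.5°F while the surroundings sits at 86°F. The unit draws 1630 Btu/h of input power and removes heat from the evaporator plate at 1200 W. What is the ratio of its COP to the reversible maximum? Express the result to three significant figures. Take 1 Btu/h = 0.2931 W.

Converting, Q̇_C = 1200 W = 4094 Btu/h, so COP_actual = Q̇_C/Ẇ = 4094/1630 = 2.512.
In absolute terms T_C = 266.76 K and T_H = 303.15 K, so ΔT = 36.39 K.
COP_Carnot = T_C/ΔT = 266.76/36.39 = 7.331.
η_II = COP_actual/COP_Carnot = 2.512/7.331 = 0.3426.

0.343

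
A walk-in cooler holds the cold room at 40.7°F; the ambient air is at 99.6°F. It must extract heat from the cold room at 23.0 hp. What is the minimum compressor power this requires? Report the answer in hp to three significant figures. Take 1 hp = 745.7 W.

2.71 hp

In absolute terms T_C = 277.98 K and T_H = 310.71 K, so ΔT = 32.72 K.
COP_Carnot = T_C/ΔT = 277.98/32.72 = 8.495.
Ẇ_min = Q̇/COP_Carnot = 23.00/8.495 = 2.707 hp.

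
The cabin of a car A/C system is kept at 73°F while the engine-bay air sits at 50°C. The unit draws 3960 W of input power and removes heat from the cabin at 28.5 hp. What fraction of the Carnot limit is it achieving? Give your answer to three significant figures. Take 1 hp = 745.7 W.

0.494

Converting, Q̇_C = 28.50 hp = 21250 W, so COP_actual = Q̇_C/Ẇ = 21250/3960 = 5.367.
In absolute terms T_C = 295.93 K and T_H = 323.15 K, so ΔT = 27.22 K.
COP_Carnot = T_C/ΔT = 295.93/27.22 = 10.87.
η_II = COP_actual/COP_Carnot = 5.367/10.87 = 0.4937.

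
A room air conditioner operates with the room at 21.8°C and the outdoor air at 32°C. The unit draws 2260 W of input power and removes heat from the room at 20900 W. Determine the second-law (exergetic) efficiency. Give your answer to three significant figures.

0.320

COP_actual = Q̇_C/Ẇ = 20900/2260 = 9.248.
In absolute terms T_C = 294.95 K and T_H = 305.15 K, so ΔT = 10.20 K.
COP_Carnot = T_C/ΔT = 294.95/10.20 = 28.92.
η_II = COP_actual/COP_Carnot = 9.248/28.92 = 0.3198.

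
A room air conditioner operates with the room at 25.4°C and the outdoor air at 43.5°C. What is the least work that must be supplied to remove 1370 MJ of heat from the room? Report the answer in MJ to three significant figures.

83.1 MJ

In absolute terms T_C = 298.55 K and T_H = 316.65 K, so ΔT = 18.10 K.
The reversible limit is COP_R = T_C/ΔT = 16.49, so W_min = Q_C/COP = Q_C·ΔT/T_C.
W_min = 1370 × 18.10/298.55 = 83.06 MJ.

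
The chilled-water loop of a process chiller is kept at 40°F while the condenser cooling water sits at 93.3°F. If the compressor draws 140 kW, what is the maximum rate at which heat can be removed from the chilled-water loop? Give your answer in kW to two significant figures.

In absolute terms T_C = 277.59 K and T_H = 307.21 K, so ΔT = 29.61 K.
COP_Carnot = T_C/ΔT = 277.59/29.61 = 9.375.
Q̇_max = COP_Carnot × Ẇ = 9.375 × 140.0 kW = 1312 kW.

1300 kW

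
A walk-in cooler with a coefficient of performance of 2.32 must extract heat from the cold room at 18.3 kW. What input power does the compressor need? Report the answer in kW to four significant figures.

7.888 kW

Ẇ = Q̇_C/COP = 18.30/2.32 = 7.888 kW.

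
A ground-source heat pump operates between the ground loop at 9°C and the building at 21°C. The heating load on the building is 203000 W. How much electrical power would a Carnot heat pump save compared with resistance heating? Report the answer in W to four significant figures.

In absolute terms T_C = 282.15 K and T_H = 294.15 K, so ΔT = 12.00 K.
COP_Carnot = T_H/ΔT = 294.15/12.00 = 24.51.
Resistance heating needs Ẇ_res = Q̇_H = 203000 W; the reversible heat pump needs only Ẇ_hp = Q̇_H/COP = 8281 W.
Saving = 203000 − 8281 = 194700 W.

194700 W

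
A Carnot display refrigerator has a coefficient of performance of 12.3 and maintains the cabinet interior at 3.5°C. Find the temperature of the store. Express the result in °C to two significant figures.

26 °C

COP_R = T_C/(T_H − T_C) gives T_H − T_C = T_C/COP.
With T_C = 276.65 K, T_H = 276.65 × (1 + 1/12.3) = 299.14 K.
Converting, 299.14 K = 25.99°C.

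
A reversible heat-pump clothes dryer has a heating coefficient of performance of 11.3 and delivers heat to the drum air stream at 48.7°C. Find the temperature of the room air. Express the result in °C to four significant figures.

COP_HP = T_H/(T_H − T_C) gives T_H − T_C = T_H/COP.
With T_H = 321.85 K, T_C = 321.85 × (1 − 1/11.3) = 293.37 K.
Converting, 293.37 K = 20.22°C.

20.22 °C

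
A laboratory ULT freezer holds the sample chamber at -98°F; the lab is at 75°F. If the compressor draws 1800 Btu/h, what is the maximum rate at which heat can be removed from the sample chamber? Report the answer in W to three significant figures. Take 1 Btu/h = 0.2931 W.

In absolute terms T_C = 200.93 K and T_H = 297.04 K, so ΔT = 96.11 K.
COP_Carnot = T_C/ΔT = 200.93/96.11 = 2.091.
Q̇_max = COP_Carnot × Ẇ = 2.091 × 1800 Btu/h = 3763 Btu/h = 1103 W.

1100 W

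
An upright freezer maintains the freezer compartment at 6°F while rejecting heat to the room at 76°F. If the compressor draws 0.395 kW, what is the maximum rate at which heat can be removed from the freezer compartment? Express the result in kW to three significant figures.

In absolute terms T_C = 258.71 K and T_H = 297.59 K, so ΔT = 38.89 K.
COP_Carnot = T_C/ΔT = 258.71/38.89 = 6.652.
Q̇_max = COP_Carnot × Ẇ = 6.652 × 0.3950 kW = 2.628 kW.

2.63 kW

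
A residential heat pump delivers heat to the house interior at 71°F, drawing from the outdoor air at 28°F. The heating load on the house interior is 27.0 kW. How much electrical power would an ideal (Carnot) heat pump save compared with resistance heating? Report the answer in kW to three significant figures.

In absolute terms T_C = 270.93 K and T_H = 294.82 K, so ΔT = 23.89 K.
COP_Carnot = T_H/ΔT = 294.82/23.89 = 12.34.
Resistance heating needs Ẇ_res = Q̇_H = 27.00 kW; the reversible heat pump needs only Ẇ_hp = Q̇_H/COP = 2.188 kW.
Saving = 27.00 − 2.188 = 24.81 kW.

24.8 kW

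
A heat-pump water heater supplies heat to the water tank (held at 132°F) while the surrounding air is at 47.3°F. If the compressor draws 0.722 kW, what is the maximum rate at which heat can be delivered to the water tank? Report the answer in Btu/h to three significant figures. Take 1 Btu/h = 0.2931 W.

17200 Btu/h

In absolute terms T_C = 281.65 K and T_H = 328.71 K, so ΔT = 47.06 K.
COP_Carnot = T_H/ΔT = 328.71/47.06 = 6.985.
Q̇_max = COP_Carnot × Ẇ = 6.985 × 0.7220 kW = 5.044 kW = 17210 Btu/h.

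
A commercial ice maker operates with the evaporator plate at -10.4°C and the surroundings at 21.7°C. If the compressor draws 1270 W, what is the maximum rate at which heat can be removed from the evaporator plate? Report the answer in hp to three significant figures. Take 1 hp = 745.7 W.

In absolute terms T_C = 262.75 K and T_H = 294.85 K, so ΔT = 32.10 K.
COP_Carnot = T_C/ΔT = 262.75/32.10 = 8.185.
Q̇_max = COP_Carnot × Ẇ = 8.185 × 1270 W = 10400 W = 13.94 hp.

13.9 hp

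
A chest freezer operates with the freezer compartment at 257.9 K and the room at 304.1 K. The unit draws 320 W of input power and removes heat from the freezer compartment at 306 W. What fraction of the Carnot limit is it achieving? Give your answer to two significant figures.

0.17

COP_actual = Q̇_C/Ẇ = 306.0/320.0 = 0.9563.
The reservoir spacing is ΔT = 304.1 − 257.9 = 46.20 K.
COP_Carnot = T_C/ΔT = 257.90/46.20 = 5.582.
η_II = COP_actual/COP_Carnot = 0.9563/5.582 = 0.1713.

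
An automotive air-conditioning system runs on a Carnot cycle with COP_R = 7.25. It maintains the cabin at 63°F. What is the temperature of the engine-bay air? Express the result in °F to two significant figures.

140 °F

COP_R = T_C/(T_H − T_C) gives T_H − T_C = T_C/COP.
With T_C = 290.37 K, T_H = 290.37 × (1 + 1/7.25) = 330.42 K.
Converting, 330.42 K = 135.09°F.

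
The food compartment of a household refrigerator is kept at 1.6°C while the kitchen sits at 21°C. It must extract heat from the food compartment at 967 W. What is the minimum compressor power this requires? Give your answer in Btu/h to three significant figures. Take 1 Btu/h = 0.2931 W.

233 Btu/h

In absolute terms T_C = 274.75 K and T_H = 294.15 K, so ΔT = 19.40 K.
COP_Carnot = T_C/ΔT = 274.75/19.40 = 14.16.
Ẇ_min = Q̇/COP_Carnot = 967.0/14.16 = 68.28 W = 233.0 Btu/h.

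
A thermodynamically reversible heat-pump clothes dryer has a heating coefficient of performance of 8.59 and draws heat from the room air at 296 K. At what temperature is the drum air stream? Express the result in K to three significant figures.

COP_HP = T_H/(T_H − T_C) rearranges to T_H = COP·T_C/(COP − 1).
With T_C = 296.00 K, T_H = 8.59 × 296.00/7.590 = 335.00 K.

335 K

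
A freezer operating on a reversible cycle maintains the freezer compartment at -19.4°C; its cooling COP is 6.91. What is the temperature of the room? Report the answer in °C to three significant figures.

17.3 °C

COP_R = T_C/(T_H − T_C) gives T_H − T_C = T_C/COP.
With T_C = 253.75 K, T_H = 253.75 × (1 + 1/6.91) = 290.47 K.
Converting, 290.47 K = 17.32°C.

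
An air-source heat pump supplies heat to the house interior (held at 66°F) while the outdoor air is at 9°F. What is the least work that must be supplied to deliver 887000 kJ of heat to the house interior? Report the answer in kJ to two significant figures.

96000 kJ

In absolute terms T_C = 260.37 K and T_H = 292.04 K, so ΔT = 31.67 K.
The reversible limit is COP_HP = T_H/ΔT = 9.222, so W_min = Q_H/COP = Q_H·ΔT/T_H.
W_min = 887000 × 31.67/292.04 = 96180 kJ.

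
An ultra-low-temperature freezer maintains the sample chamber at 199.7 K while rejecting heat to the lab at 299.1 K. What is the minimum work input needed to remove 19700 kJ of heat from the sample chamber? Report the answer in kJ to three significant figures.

9810 kJ

The reservoir spacing is ΔT = 299.1 − 199.7 = 99.40 K.
The reversible limit is COP_R = T_C/ΔT = 2.009, so W_min = Q_C/COP = Q_C·ΔT/T_C.
W_min = 19700 × 99.40/199.70 = 9806 kJ.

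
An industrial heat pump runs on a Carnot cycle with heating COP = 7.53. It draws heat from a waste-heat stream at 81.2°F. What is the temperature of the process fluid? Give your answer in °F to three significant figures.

164 °F

COP_HP = T_H/(T_H − T_C) rearranges to T_H = COP·T_C/(COP − 1).
With T_C = 300.48 K, T_H = 7.53 × 300.48/6.530 = 346.50 K.
Converting, 346.50 K = 164.03°F.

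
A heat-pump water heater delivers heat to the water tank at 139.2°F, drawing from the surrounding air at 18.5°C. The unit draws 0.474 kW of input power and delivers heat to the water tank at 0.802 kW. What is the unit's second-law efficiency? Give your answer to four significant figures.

0.2088

COP_actual = Q̇_H/Ẇ = 0.8020/0.4740 = 1.692.
In absolute terms T_C = 291.65 K and T_H = 332.71 K, so ΔT = 41.06 K.
COP_Carnot = T_H/ΔT = 332.71/41.06 = 8.104.
η_II = COP_actual/COP_Carnot = 1.692/8.104 = 0.2088.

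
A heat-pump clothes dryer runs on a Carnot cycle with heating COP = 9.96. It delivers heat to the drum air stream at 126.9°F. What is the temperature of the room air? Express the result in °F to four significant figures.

COP_HP = T_H/(T_H − T_C) gives T_H − T_C = T_H/COP.
With T_H = 325.87 K, T_C = 325.87 × (1 − 1/9.96) = 293.15 K.
Converting, 293.15 K = 68.01°F.

68.01 °F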